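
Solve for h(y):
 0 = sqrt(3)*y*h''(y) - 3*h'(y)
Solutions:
 h(y) = C1 + C2*y^(1 + sqrt(3))


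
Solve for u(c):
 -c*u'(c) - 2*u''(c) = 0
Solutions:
 u(c) = C1 + C2*erf(c/2)


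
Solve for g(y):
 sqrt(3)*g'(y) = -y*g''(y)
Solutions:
 g(y) = C1 + C2*y^(1 - sqrt(3))


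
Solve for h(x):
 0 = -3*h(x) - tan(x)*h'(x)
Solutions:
 h(x) = C1/sin(x)^3


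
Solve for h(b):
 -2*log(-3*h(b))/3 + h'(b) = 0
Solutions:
 -3*Integral(1/(log(-_y) + log(3)), (_y, h(b)))/2 = C1 - b


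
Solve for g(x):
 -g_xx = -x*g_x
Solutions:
 g(x) = C1 + C2*erfi(sqrt(2)*x/2)


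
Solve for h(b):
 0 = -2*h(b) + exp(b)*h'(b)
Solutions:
 h(b) = C1*exp(-2*exp(-b))


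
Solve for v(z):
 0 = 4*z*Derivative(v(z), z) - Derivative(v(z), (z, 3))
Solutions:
 v(z) = C1 + Integral(C2*airyai(2^(2/3)*z) + C3*airybi(2^(2/3)*z), z)


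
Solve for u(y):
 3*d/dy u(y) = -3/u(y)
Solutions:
 u(y) = -sqrt(C1 - 2*y)
 u(y) = sqrt(C1 - 2*y)


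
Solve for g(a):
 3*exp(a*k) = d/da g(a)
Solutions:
 g(a) = C1 + 3*exp(a*k)/k


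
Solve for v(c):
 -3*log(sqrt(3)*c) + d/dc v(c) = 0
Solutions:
 v(c) = C1 + 3*c*log(c) - 3*c + 3*c*log(3)/2


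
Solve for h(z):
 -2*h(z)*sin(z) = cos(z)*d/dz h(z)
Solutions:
 h(z) = C1*cos(z)^2


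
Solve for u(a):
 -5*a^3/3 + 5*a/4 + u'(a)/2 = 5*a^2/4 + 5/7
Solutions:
 u(a) = C1 + 5*a^4/6 + 5*a^3/6 - 5*a^2/4 + 10*a/7


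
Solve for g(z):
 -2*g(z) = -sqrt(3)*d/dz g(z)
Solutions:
 g(z) = C1*exp(2*sqrt(3)*z/3)


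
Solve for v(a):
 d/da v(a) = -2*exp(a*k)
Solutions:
 v(a) = C1 - 2*exp(a*k)/k


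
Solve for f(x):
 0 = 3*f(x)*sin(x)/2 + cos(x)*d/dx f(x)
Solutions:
 f(x) = C1*cos(x)^(3/2)


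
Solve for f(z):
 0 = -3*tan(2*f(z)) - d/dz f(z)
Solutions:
 f(z) = -asin(C1*exp(-6*z))/2 + pi/2
 f(z) = asin(C1*exp(-6*z))/2


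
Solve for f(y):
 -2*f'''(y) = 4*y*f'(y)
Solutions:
 f(y) = C1 + Integral(C2*airyai(-2^(1/3)*y) + C3*airybi(-2^(1/3)*y), y)


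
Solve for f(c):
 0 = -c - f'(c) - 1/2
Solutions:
 f(c) = C1 - c^2/2 - c/2


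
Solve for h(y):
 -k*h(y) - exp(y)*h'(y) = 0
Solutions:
 h(y) = C1*exp(k*exp(-y))


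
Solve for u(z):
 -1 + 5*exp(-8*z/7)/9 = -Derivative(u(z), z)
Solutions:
 u(z) = C1 + z + 35*exp(-8*z/7)/72


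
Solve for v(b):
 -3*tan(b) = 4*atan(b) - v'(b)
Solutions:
 v(b) = C1 + 4*b*atan(b) - 2*log(b^2 + 1) - 3*log(cos(b))


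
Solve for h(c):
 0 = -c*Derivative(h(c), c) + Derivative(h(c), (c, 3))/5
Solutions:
 h(c) = C1 + Integral(C2*airyai(5^(1/3)*c) + C3*airybi(5^(1/3)*c), c)


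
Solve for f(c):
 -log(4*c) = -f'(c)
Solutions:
 f(c) = C1 + c*log(c) - c + c*log(4)


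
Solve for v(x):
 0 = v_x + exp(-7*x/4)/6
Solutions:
 v(x) = C1 + 2*exp(-7*x/4)/21


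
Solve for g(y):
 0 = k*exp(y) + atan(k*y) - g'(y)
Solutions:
 g(y) = C1 + k*exp(y) + Piecewise((y*atan(k*y) - log(k^2*y^2 + 1)/(2*k), Ne(k, 0)), (0, True))


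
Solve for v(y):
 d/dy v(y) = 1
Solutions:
 v(y) = C1 + y


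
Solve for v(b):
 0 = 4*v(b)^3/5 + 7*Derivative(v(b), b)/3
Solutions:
 v(b) = -sqrt(70)*sqrt(-1/(C1 - 12*b))/2
 v(b) = sqrt(70)*sqrt(-1/(C1 - 12*b))/2


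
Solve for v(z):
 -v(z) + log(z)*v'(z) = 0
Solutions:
 v(z) = C1*exp(li(z))


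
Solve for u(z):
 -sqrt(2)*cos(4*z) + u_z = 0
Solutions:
 u(z) = C1 + sqrt(2)*sin(4*z)/4


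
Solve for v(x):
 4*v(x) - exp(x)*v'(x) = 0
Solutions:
 v(x) = C1*exp(-4*exp(-x))


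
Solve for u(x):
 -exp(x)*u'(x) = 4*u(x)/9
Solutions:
 u(x) = C1*exp(4*exp(-x)/9)


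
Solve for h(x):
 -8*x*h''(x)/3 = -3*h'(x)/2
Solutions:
 h(x) = C1 + C2*x^(25/16)


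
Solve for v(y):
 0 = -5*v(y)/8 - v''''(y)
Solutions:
 v(y) = (C1*sin(2^(3/4)*5^(1/4)*y/4) + C2*cos(2^(3/4)*5^(1/4)*y/4))*exp(-2^(3/4)*5^(1/4)*y/4) + (C3*sin(2^(3/4)*5^(1/4)*y/4) + C4*cos(2^(3/4)*5^(1/4)*y/4))*exp(2^(3/4)*5^(1/4)*y/4)


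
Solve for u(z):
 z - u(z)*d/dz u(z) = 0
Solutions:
 u(z) = -sqrt(C1 + z^2)
 u(z) = sqrt(C1 + z^2)


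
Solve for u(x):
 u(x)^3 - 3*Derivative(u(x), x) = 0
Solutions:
 u(x) = -sqrt(6)*sqrt(-1/(C1 + x))/2
 u(x) = sqrt(6)*sqrt(-1/(C1 + x))/2


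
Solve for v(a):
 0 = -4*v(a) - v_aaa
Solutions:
 v(a) = C3*exp(-2^(2/3)*a) + (C1*sin(2^(2/3)*sqrt(3)*a/2) + C2*cos(2^(2/3)*sqrt(3)*a/2))*exp(2^(2/3)*a/2)


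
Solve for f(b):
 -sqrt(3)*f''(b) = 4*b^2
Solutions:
 f(b) = C1 + C2*b - sqrt(3)*b^4/9


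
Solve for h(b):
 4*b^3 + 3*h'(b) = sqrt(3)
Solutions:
 h(b) = C1 - b^4/3 + sqrt(3)*b/3


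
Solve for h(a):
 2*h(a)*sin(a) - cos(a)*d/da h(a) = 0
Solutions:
 h(a) = C1/cos(a)^2


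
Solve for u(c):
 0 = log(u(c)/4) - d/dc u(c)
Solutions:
 Integral(1/(-log(_y) + 2*log(2)), (_y, u(c))) = C1 - c


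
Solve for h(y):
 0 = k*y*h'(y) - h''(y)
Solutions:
 h(y) = Piecewise((-sqrt(2)*sqrt(pi)*C1*erf(sqrt(2)*y*sqrt(-k)/2)/(2*sqrt(-k)) - C2, (k > 0) | (k < 0)), (-C1*y - C2, True))


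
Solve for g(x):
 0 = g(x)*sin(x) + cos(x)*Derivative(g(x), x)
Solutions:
 g(x) = C1*cos(x)


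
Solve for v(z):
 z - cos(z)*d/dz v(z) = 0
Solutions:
 v(z) = C1 + Integral(z/cos(z), z)


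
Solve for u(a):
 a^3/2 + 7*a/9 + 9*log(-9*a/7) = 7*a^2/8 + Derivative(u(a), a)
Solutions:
 u(a) = C1 + a^4/8 - 7*a^3/24 + 7*a^2/18 + 9*a*log(-a) + 9*a*(-log(7) - 1 + 2*log(3))


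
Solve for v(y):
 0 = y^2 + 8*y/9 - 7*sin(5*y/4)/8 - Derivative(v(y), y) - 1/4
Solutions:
 v(y) = C1 + y^3/3 + 4*y^2/9 - y/4 + 7*cos(5*y/4)/10


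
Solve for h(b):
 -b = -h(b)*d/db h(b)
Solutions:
 h(b) = -sqrt(C1 + b^2)
 h(b) = sqrt(C1 + b^2)


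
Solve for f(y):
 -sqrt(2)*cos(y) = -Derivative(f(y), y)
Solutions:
 f(y) = C1 + sqrt(2)*sin(y)


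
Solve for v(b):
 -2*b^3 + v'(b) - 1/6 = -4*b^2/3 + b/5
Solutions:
 v(b) = C1 + b^4/2 - 4*b^3/9 + b^2/10 + b/6


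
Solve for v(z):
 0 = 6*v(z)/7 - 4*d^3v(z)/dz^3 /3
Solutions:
 v(z) = C3*exp(42^(2/3)*z/14) + (C1*sin(3*14^(2/3)*3^(1/6)*z/28) + C2*cos(3*14^(2/3)*3^(1/6)*z/28))*exp(-42^(2/3)*z/28)


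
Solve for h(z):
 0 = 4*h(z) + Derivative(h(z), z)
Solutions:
 h(z) = C1*exp(-4*z)


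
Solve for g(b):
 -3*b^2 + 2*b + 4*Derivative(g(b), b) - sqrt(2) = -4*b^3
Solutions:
 g(b) = C1 - b^4/4 + b^3/4 - b^2/4 + sqrt(2)*b/4


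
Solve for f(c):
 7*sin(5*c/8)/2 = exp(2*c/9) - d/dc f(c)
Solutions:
 f(c) = C1 + 9*exp(2*c/9)/2 + 28*cos(5*c/8)/5


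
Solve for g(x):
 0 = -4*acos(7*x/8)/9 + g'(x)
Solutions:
 g(x) = C1 + 4*x*acos(7*x/8)/9 - 4*sqrt(64 - 49*x^2)/63


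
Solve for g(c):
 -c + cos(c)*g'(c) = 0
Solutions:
 g(c) = C1 + Integral(c/cos(c), c)


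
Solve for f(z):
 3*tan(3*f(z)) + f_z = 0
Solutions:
 f(z) = -asin(C1*exp(-9*z))/3 + pi/3
 f(z) = asin(C1*exp(-9*z))/3


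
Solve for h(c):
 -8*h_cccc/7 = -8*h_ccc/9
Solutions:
 h(c) = C1 + C2*c + C3*c^2 + C4*exp(7*c/9)


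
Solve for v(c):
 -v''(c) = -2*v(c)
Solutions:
 v(c) = C1*exp(-sqrt(2)*c) + C2*exp(sqrt(2)*c)


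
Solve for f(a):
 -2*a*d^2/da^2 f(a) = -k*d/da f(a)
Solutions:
 f(a) = C1 + a^(re(k)/2 + 1)*(C2*sin(log(a)*Abs(im(k))/2) + C3*cos(log(a)*im(k)/2))


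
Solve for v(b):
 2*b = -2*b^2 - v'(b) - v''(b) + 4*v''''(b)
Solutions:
 v(b) = C1 + C2*exp(-3^(1/3)*b*(3^(1/3)/(sqrt(78) + 9)^(1/3) + (sqrt(78) + 9)^(1/3))/12)*sin(3^(1/6)*b*(-3^(2/3)*(sqrt(78) + 9)^(1/3) + 3/(sqrt(78) + 9)^(1/3))/12) + C3*exp(-3^(1/3)*b*(3^(1/3)/(sqrt(78) + 9)^(1/3) + (sqrt(78) + 9)^(1/3))/12)*cos(3^(1/6)*b*(-3^(2/3)*(sqrt(78) + 9)^(1/3) + 3/(sqrt(78) + 9)^(1/3))/12) + C4*exp(3^(1/3)*b*(3^(1/3)/(sqrt(78) + 9)^(1/3) + (sqrt(78) + 9)^(1/3))/6) - 2*b^3/3 + b^2 - 2*b


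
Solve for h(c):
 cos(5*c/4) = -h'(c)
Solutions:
 h(c) = C1 - 4*sin(5*c/4)/5


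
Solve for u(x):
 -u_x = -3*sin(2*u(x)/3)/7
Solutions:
 -3*x/7 + 3*log(cos(2*u(x)/3) - 1)/4 - 3*log(cos(2*u(x)/3) + 1)/4 = C1


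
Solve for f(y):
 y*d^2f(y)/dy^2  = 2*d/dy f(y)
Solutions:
 f(y) = C1 + C2*y^3


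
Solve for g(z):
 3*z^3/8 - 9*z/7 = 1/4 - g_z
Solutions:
 g(z) = C1 - 3*z^4/32 + 9*z^2/14 + z/4


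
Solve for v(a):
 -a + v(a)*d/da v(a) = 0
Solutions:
 v(a) = -sqrt(C1 + a^2)
 v(a) = sqrt(C1 + a^2)


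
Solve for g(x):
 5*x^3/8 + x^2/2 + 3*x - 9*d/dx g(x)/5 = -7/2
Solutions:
 g(x) = C1 + 25*x^4/288 + 5*x^3/54 + 5*x^2/6 + 35*x/18


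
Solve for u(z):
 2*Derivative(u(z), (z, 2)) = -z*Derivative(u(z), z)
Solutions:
 u(z) = C1 + C2*erf(z/2)


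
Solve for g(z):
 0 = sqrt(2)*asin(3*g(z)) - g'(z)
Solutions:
 Integral(1/asin(3*_y), (_y, g(z))) = C1 + sqrt(2)*z


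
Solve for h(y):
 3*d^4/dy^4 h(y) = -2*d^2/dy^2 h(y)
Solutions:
 h(y) = C1 + C2*y + C3*sin(sqrt(6)*y/3) + C4*cos(sqrt(6)*y/3)


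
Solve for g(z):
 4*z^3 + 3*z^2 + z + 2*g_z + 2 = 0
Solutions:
 g(z) = C1 - z^4/2 - z^3/2 - z^2/4 - z


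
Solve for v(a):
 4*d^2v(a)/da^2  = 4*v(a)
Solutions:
 v(a) = C1*exp(-a) + C2*exp(a)


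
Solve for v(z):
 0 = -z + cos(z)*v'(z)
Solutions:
 v(z) = C1 + Integral(z/cos(z), z)


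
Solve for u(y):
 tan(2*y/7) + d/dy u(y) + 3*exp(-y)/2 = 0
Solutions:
 u(y) = C1 - 7*log(tan(2*y/7)^2 + 1)/4 + 3*exp(-y)/2


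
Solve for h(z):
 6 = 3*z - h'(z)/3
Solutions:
 h(z) = C1 + 9*z^2/2 - 18*z


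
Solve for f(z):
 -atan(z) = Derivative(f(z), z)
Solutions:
 f(z) = C1 - z*atan(z) + log(z^2 + 1)/2


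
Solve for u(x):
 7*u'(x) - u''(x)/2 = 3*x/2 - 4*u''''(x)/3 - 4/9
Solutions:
 u(x) = C1 + C2*exp(2^(1/3)*x*(2^(1/3)/(sqrt(7054) + 84)^(1/3) + (sqrt(7054) + 84)^(1/3))/8)*sin(2^(1/3)*sqrt(3)*x*(-(sqrt(7054) + 84)^(1/3) + 2^(1/3)/(sqrt(7054) + 84)^(1/3))/8) + C3*exp(2^(1/3)*x*(2^(1/3)/(sqrt(7054) + 84)^(1/3) + (sqrt(7054) + 84)^(1/3))/8)*cos(2^(1/3)*sqrt(3)*x*(-(sqrt(7054) + 84)^(1/3) + 2^(1/3)/(sqrt(7054) + 84)^(1/3))/8) + C4*exp(-2^(1/3)*x*(2^(1/3)/(sqrt(7054) + 84)^(1/3) + (sqrt(7054) + 84)^(1/3))/4) + 3*x^2/28 - 85*x/1764


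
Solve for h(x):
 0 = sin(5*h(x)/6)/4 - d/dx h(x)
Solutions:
 -x/4 + 3*log(cos(5*h(x)/6) - 1)/5 - 3*log(cos(5*h(x)/6) + 1)/5 = C1


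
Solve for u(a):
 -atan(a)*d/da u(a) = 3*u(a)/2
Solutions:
 u(a) = C1*exp(-3*Integral(1/atan(a), a)/2)


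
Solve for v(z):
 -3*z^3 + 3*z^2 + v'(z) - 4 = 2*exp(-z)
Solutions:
 v(z) = C1 + 3*z^4/4 - z^3 + 4*z - 2*exp(-z)


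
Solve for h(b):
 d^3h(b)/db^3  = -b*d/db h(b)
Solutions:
 h(b) = C1 + Integral(C2*airyai(-b) + C3*airybi(-b), b)


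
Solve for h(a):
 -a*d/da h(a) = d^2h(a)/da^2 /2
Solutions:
 h(a) = C1 + C2*erf(a)


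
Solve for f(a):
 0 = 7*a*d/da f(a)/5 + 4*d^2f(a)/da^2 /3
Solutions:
 f(a) = C1 + C2*erf(sqrt(210)*a/20)


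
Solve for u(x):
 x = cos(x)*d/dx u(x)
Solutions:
 u(x) = C1 + Integral(x/cos(x), x)


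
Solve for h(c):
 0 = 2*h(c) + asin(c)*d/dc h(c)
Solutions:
 h(c) = C1*exp(-2*Integral(1/asin(c), c))


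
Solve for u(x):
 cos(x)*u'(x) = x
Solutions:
 u(x) = C1 + Integral(x/cos(x), x)


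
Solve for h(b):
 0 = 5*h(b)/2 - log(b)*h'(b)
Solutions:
 h(b) = C1*exp(5*li(b)/2)


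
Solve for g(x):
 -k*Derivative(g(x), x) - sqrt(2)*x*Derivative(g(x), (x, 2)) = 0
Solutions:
 g(x) = C1 + x^(-sqrt(2)*re(k)/2 + 1)*(C2*sin(sqrt(2)*log(x)*Abs(im(k))/2) + C3*cos(sqrt(2)*log(x)*im(k)/2))


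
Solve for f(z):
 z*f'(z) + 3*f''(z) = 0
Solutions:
 f(z) = C1 + C2*erf(sqrt(6)*z/6)


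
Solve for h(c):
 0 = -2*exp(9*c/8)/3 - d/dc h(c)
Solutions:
 h(c) = C1 - 16*exp(9*c/8)/27


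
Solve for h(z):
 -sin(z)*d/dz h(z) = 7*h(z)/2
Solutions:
 h(z) = C1*(cos(z) + 1)^(7/4)/(cos(z) - 1)^(7/4)


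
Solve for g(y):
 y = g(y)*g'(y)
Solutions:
 g(y) = -sqrt(C1 + y^2)
 g(y) = sqrt(C1 + y^2)


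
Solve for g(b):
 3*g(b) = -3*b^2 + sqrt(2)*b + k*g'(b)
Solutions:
 g(b) = C1*exp(3*b/k) - b^2 - 2*b*k/3 + sqrt(2)*b/3 - 2*k^2/9 + sqrt(2)*k/9


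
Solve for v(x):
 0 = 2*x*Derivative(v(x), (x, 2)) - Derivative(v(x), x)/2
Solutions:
 v(x) = C1 + C2*x^(5/4)


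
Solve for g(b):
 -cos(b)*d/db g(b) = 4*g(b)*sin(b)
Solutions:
 g(b) = C1*cos(b)^4


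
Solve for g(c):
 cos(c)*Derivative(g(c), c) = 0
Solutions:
 g(c) = C1


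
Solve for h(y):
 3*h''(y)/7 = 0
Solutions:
 h(y) = C1 + C2*y


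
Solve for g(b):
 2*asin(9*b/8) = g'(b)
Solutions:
 g(b) = C1 + 2*b*asin(9*b/8) + 2*sqrt(64 - 81*b^2)/9


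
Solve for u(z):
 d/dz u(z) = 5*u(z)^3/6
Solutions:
 u(z) = -sqrt(3)*sqrt(-1/(C1 + 5*z))
 u(z) = sqrt(3)*sqrt(-1/(C1 + 5*z))


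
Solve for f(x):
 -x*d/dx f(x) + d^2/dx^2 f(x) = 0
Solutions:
 f(x) = C1 + C2*erfi(sqrt(2)*x/2)


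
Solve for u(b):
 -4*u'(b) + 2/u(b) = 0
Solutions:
 u(b) = -sqrt(C1 + b)
 u(b) = sqrt(C1 + b)


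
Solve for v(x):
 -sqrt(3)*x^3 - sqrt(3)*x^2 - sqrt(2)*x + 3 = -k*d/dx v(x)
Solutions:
 v(x) = C1 + sqrt(3)*x^4/(4*k) + sqrt(3)*x^3/(3*k) + sqrt(2)*x^2/(2*k) - 3*x/k


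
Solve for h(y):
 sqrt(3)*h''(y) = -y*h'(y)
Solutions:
 h(y) = C1 + C2*erf(sqrt(2)*3^(3/4)*y/6)


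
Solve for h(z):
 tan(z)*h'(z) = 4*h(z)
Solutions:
 h(z) = C1*sin(z)^4


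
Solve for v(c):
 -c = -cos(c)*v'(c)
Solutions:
 v(c) = C1 + Integral(c/cos(c), c)


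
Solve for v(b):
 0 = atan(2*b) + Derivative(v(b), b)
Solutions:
 v(b) = C1 - b*atan(2*b) + log(4*b^2 + 1)/4


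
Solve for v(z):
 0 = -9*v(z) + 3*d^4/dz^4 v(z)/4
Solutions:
 v(z) = C1*exp(-sqrt(2)*3^(1/4)*z) + C2*exp(sqrt(2)*3^(1/4)*z) + C3*sin(sqrt(2)*3^(1/4)*z) + C4*cos(sqrt(2)*3^(1/4)*z)


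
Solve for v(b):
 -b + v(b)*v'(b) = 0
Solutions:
 v(b) = -sqrt(C1 + b^2)
 v(b) = sqrt(C1 + b^2)


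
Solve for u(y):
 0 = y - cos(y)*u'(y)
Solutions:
 u(y) = C1 + Integral(y/cos(y), y)


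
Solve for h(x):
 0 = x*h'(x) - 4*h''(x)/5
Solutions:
 h(x) = C1 + C2*erfi(sqrt(10)*x/4)


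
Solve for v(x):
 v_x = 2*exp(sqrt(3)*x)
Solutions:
 v(x) = C1 + 2*sqrt(3)*exp(sqrt(3)*x)/3


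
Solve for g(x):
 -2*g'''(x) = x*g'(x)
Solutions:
 g(x) = C1 + Integral(C2*airyai(-2^(2/3)*x/2) + C3*airybi(-2^(2/3)*x/2), x)


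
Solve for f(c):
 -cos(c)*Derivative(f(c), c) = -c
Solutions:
 f(c) = C1 + Integral(c/cos(c), c)


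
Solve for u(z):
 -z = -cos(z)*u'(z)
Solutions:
 u(z) = C1 + Integral(z/cos(z), z)


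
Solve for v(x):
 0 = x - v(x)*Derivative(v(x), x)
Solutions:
 v(x) = -sqrt(C1 + x^2)
 v(x) = sqrt(C1 + x^2)


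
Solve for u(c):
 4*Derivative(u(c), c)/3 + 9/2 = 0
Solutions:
 u(c) = C1 - 27*c/8


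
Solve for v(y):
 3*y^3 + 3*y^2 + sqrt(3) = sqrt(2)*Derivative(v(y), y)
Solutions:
 v(y) = C1 + 3*sqrt(2)*y^4/8 + sqrt(2)*y^3/2 + sqrt(6)*y/2


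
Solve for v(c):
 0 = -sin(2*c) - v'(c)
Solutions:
 v(c) = C1 + cos(2*c)/2


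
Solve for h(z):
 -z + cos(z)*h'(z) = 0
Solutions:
 h(z) = C1 + Integral(z/cos(z), z)


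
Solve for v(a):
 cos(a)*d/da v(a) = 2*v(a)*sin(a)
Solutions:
 v(a) = C1/cos(a)^2


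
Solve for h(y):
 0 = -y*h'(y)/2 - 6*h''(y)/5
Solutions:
 h(y) = C1 + C2*erf(sqrt(30)*y/12)


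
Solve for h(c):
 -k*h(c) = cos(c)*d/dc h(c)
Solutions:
 h(c) = C1*exp(k*(log(sin(c) - 1) - log(sin(c) + 1))/2)


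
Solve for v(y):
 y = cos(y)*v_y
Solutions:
 v(y) = C1 + Integral(y/cos(y), y)


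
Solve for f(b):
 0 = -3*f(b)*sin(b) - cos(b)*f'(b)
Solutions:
 f(b) = C1*cos(b)^3


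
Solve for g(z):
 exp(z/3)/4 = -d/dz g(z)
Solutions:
 g(z) = C1 - 3*exp(z/3)/4


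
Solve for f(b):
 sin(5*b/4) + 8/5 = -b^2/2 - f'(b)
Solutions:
 f(b) = C1 - b^3/6 - 8*b/5 + 4*cos(5*b/4)/5


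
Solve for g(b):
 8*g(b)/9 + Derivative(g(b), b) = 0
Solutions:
 g(b) = C1*exp(-8*b/9)


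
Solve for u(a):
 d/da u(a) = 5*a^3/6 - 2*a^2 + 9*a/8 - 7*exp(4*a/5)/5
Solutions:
 u(a) = C1 + 5*a^4/24 - 2*a^3/3 + 9*a^2/16 - 7*exp(4*a/5)/4


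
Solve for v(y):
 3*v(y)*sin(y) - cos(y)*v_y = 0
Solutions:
 v(y) = C1/cos(y)^3


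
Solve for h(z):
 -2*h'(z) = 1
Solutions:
 h(z) = C1 - z/2


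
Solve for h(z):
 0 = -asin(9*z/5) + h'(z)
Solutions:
 h(z) = C1 + z*asin(9*z/5) + sqrt(25 - 81*z^2)/9


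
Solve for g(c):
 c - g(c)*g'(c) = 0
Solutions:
 g(c) = -sqrt(C1 + c^2)
 g(c) = sqrt(C1 + c^2)


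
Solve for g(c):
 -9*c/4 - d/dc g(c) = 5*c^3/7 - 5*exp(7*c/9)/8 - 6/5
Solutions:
 g(c) = C1 - 5*c^4/28 - 9*c^2/8 + 6*c/5 + 45*exp(7*c/9)/56


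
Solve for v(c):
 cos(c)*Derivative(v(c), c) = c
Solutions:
 v(c) = C1 + Integral(c/cos(c), c)


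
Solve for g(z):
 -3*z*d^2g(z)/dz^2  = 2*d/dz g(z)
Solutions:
 g(z) = C1 + C2*z^(1/3)


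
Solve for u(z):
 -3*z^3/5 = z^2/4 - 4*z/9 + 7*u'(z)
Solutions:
 u(z) = C1 - 3*z^4/140 - z^3/84 + 2*z^2/63


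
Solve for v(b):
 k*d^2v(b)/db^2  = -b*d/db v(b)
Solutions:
 v(b) = C1 + C2*sqrt(k)*erf(sqrt(2)*b*sqrt(1/k)/2)


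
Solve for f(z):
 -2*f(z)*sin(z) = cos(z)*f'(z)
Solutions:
 f(z) = C1*cos(z)^2


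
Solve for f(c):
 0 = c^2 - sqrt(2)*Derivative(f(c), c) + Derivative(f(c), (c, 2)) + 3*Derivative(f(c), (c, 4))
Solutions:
 f(c) = C1 + C2*exp(-2^(1/6)*c*(-2/(9 + sqrt(83))^(1/3) + 2^(2/3)*(9 + sqrt(83))^(1/3))/12)*sin(2^(1/6)*sqrt(3)*c*(2/(9 + sqrt(83))^(1/3) + 2^(2/3)*(9 + sqrt(83))^(1/3))/12) + C3*exp(-2^(1/6)*c*(-2/(9 + sqrt(83))^(1/3) + 2^(2/3)*(9 + sqrt(83))^(1/3))/12)*cos(2^(1/6)*sqrt(3)*c*(2/(9 + sqrt(83))^(1/3) + 2^(2/3)*(9 + sqrt(83))^(1/3))/12) + C4*exp(2^(1/6)*c*(-2/(9 + sqrt(83))^(1/3) + 2^(2/3)*(9 + sqrt(83))^(1/3))/6) + sqrt(2)*c^3/6 + c^2/2 + sqrt(2)*c/2


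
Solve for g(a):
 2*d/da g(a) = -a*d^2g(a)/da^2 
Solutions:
 g(a) = C1 + C2/a


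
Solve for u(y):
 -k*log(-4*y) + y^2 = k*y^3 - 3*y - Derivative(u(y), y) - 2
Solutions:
 u(y) = C1 + k*y^4/4 + k*y*log(-y) - y^3/3 - 3*y^2/2 + y*(-k + 2*k*log(2) - 2)


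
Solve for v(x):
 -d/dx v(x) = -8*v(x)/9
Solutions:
 v(x) = C1*exp(8*x/9)


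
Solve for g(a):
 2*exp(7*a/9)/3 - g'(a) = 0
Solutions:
 g(a) = C1 + 6*exp(7*a/9)/7


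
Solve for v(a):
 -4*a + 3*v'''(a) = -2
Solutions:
 v(a) = C1 + C2*a + C3*a^2 + a^4/18 - a^3/9


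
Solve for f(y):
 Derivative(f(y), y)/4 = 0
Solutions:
 f(y) = C1


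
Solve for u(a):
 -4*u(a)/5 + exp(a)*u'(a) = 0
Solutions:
 u(a) = C1*exp(-4*exp(-a)/5)


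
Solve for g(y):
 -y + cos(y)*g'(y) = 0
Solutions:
 g(y) = C1 + Integral(y/cos(y), y)


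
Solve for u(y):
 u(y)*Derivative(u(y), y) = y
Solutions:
 u(y) = -sqrt(C1 + y^2)
 u(y) = sqrt(C1 + y^2)


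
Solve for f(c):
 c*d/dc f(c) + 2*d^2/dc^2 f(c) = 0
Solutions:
 f(c) = C1 + C2*erf(c/2)


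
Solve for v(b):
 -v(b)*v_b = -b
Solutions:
 v(b) = -sqrt(C1 + b^2)
 v(b) = sqrt(C1 + b^2)


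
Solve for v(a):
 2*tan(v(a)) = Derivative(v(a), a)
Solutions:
 v(a) = pi - asin(C1*exp(2*a))
 v(a) = asin(C1*exp(2*a))


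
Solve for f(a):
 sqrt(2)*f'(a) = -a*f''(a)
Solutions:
 f(a) = C1 + C2*a^(1 - sqrt(2))


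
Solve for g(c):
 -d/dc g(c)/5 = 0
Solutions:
 g(c) = C1


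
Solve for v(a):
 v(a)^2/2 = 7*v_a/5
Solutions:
 v(a) = -14/(C1 + 5*a)


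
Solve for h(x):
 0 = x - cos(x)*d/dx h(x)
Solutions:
 h(x) = C1 + Integral(x/cos(x), x)


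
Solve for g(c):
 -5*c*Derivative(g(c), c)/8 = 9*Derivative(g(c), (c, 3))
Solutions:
 g(c) = C1 + Integral(C2*airyai(-15^(1/3)*c/6) + C3*airybi(-15^(1/3)*c/6), c)


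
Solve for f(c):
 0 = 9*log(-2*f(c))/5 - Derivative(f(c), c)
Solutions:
 -5*Integral(1/(log(-_y) + log(2)), (_y, f(c)))/9 = C1 - c


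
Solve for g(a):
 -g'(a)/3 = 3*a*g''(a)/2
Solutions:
 g(a) = C1 + C2*a^(7/9)


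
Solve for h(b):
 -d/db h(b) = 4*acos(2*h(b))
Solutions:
 Integral(1/acos(2*_y), (_y, h(b))) = C1 - 4*b


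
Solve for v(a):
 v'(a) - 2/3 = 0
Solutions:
 v(a) = C1 + 2*a/3


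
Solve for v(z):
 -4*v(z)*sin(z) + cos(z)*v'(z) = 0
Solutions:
 v(z) = C1/cos(z)^4


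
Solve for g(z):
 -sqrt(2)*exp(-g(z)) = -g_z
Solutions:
 g(z) = log(C1 + sqrt(2)*z)


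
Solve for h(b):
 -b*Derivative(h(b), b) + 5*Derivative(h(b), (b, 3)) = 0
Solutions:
 h(b) = C1 + Integral(C2*airyai(5^(2/3)*b/5) + C3*airybi(5^(2/3)*b/5), b)


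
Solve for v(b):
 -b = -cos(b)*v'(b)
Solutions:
 v(b) = C1 + Integral(b/cos(b), b)


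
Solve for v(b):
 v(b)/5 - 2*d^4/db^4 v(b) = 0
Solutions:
 v(b) = C1*exp(-10^(3/4)*b/10) + C2*exp(10^(3/4)*b/10) + C3*sin(10^(3/4)*b/10) + C4*cos(10^(3/4)*b/10)


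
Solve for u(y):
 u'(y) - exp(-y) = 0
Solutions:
 u(y) = C1 - exp(-y)


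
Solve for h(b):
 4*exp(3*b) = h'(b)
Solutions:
 h(b) = C1 + 4*exp(3*b)/3


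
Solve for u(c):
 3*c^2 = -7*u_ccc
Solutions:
 u(c) = C1 + C2*c + C3*c^2 - c^5/140


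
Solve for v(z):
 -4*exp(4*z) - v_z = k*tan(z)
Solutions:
 v(z) = C1 + k*log(cos(z)) - exp(4*z)


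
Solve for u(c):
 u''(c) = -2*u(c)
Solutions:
 u(c) = C1*sin(sqrt(2)*c) + C2*cos(sqrt(2)*c)


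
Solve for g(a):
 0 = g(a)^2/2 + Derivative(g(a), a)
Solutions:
 g(a) = 2/(C1 + a)


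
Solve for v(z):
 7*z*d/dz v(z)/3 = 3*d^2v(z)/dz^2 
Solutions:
 v(z) = C1 + C2*erfi(sqrt(14)*z/6)


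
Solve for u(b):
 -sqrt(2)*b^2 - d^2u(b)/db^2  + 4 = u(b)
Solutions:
 u(b) = C1*sin(b) + C2*cos(b) - sqrt(2)*b^2 + 2*sqrt(2) + 4


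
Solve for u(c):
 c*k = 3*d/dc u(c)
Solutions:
 u(c) = C1 + c^2*k/6


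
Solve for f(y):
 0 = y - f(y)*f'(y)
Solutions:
 f(y) = -sqrt(C1 + y^2)
 f(y) = sqrt(C1 + y^2)


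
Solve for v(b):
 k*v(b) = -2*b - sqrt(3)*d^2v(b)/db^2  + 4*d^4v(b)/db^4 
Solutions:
 v(b) = C1*exp(-sqrt(2)*b*sqrt(-sqrt(16*k + 3) + sqrt(3))/4) + C2*exp(sqrt(2)*b*sqrt(-sqrt(16*k + 3) + sqrt(3))/4) + C3*exp(-sqrt(2)*b*sqrt(sqrt(16*k + 3) + sqrt(3))/4) + C4*exp(sqrt(2)*b*sqrt(sqrt(16*k + 3) + sqrt(3))/4) - 2*b/k


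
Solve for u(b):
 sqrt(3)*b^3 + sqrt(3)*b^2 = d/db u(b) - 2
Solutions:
 u(b) = C1 + sqrt(3)*b^4/4 + sqrt(3)*b^3/3 + 2*b


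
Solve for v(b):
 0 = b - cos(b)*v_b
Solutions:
 v(b) = C1 + Integral(b/cos(b), b)


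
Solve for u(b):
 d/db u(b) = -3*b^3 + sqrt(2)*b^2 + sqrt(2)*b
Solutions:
 u(b) = C1 - 3*b^4/4 + sqrt(2)*b^3/3 + sqrt(2)*b^2/2


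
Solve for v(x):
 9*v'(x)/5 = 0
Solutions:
 v(x) = C1


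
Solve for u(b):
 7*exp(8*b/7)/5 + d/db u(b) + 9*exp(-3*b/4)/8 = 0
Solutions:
 u(b) = C1 - 49*exp(8*b/7)/40 + 3*exp(-3*b/4)/2


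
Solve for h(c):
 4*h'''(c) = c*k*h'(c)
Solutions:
 h(c) = C1 + Integral(C2*airyai(2^(1/3)*c*k^(1/3)/2) + C3*airybi(2^(1/3)*c*k^(1/3)/2), c)


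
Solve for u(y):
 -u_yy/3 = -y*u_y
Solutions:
 u(y) = C1 + C2*erfi(sqrt(6)*y/2)


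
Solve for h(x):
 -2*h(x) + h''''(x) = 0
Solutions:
 h(x) = C1*exp(-2^(1/4)*x) + C2*exp(2^(1/4)*x) + C3*sin(2^(1/4)*x) + C4*cos(2^(1/4)*x)


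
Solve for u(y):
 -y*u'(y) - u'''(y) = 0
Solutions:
 u(y) = C1 + Integral(C2*airyai(-y) + C3*airybi(-y), y)


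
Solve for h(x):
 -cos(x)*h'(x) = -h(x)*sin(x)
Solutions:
 h(x) = C1/cos(x)


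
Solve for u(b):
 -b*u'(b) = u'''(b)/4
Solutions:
 u(b) = C1 + Integral(C2*airyai(-2^(2/3)*b) + C3*airybi(-2^(2/3)*b), b)


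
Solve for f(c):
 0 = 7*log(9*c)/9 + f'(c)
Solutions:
 f(c) = C1 - 7*c*log(c)/9 - 14*c*log(3)/9 + 7*c/9


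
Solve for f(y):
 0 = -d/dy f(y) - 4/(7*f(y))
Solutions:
 f(y) = -sqrt(C1 - 56*y)/7
 f(y) = sqrt(C1 - 56*y)/7


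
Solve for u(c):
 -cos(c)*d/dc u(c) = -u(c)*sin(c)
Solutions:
 u(c) = C1/cos(c)


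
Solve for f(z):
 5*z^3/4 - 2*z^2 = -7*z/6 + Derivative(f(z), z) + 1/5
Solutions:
 f(z) = C1 + 5*z^4/16 - 2*z^3/3 + 7*z^2/12 - z/5


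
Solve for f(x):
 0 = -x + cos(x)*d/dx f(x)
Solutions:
 f(x) = C1 + Integral(x/cos(x), x)


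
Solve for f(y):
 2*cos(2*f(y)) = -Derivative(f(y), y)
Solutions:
 f(y) = -asin((C1 + exp(8*y))/(C1 - exp(8*y)))/2 + pi/2
 f(y) = asin((C1 + exp(8*y))/(C1 - exp(8*y)))/2


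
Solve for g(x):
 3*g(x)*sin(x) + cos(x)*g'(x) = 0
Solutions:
 g(x) = C1*cos(x)^3


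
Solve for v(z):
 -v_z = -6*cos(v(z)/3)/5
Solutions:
 -6*z/5 - 3*log(sin(v(z)/3) - 1)/2 + 3*log(sin(v(z)/3) + 1)/2 = C1


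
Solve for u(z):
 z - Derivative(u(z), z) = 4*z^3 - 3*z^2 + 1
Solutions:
 u(z) = C1 - z^4 + z^3 + z^2/2 - z


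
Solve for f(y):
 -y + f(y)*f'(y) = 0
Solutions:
 f(y) = -sqrt(C1 + y^2)
 f(y) = sqrt(C1 + y^2)


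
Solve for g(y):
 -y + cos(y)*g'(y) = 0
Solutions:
 g(y) = C1 + Integral(y/cos(y), y)


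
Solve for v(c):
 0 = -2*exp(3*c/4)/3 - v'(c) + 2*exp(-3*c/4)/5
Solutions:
 v(c) = C1 - 8*exp(3*c/4)/9 - 8*exp(-3*c/4)/15


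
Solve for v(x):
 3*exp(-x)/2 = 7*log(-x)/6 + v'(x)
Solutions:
 v(x) = C1 - 7*x*log(-x)/6 + 7*x/6 - 3*exp(-x)/2


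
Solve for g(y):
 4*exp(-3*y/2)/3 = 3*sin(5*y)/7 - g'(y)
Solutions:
 g(y) = C1 - 3*cos(5*y)/35 + 8*exp(-3*y/2)/9


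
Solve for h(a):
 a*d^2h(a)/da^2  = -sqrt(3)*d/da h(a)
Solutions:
 h(a) = C1 + C2*a^(1 - sqrt(3))


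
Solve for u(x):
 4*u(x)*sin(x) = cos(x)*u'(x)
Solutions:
 u(x) = C1/cos(x)^4


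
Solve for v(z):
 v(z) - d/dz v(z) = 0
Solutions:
 v(z) = C1*exp(z)


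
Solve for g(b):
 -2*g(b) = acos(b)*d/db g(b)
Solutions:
 g(b) = C1*exp(-2*Integral(1/acos(b), b))


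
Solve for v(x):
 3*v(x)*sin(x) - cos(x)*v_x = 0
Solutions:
 v(x) = C1/cos(x)^3


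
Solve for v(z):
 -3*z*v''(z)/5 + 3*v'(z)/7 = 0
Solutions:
 v(z) = C1 + C2*z^(12/7)


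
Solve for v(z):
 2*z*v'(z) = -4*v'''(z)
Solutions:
 v(z) = C1 + Integral(C2*airyai(-2^(2/3)*z/2) + C3*airybi(-2^(2/3)*z/2), z)


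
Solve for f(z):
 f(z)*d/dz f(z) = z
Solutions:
 f(z) = -sqrt(C1 + z^2)
 f(z) = sqrt(C1 + z^2)


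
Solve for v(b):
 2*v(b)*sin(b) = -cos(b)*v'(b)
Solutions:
 v(b) = C1*cos(b)^2


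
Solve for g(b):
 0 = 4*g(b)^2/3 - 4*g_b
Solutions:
 g(b) = -3/(C1 + b)


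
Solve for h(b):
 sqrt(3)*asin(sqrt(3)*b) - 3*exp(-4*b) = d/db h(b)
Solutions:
 h(b) = C1 + sqrt(3)*b*asin(sqrt(3)*b) + sqrt(1 - 3*b^2) + 3*exp(-4*b)/4


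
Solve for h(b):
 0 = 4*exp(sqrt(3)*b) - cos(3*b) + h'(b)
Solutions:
 h(b) = C1 - 4*sqrt(3)*exp(sqrt(3)*b)/3 + sin(3*b)/3


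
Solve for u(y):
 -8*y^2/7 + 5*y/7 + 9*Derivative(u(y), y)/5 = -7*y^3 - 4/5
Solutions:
 u(y) = C1 - 35*y^4/36 + 40*y^3/189 - 25*y^2/126 - 4*y/9


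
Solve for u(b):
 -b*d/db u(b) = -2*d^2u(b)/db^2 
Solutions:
 u(b) = C1 + C2*erfi(b/2)


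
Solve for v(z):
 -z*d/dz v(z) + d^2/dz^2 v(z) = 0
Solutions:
 v(z) = C1 + C2*erfi(sqrt(2)*z/2)


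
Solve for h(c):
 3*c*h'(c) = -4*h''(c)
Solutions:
 h(c) = C1 + C2*erf(sqrt(6)*c/4)


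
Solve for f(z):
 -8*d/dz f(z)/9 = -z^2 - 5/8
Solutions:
 f(z) = C1 + 3*z^3/8 + 45*z/64


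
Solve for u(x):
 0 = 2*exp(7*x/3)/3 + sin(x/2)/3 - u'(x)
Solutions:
 u(x) = C1 + 2*exp(7*x/3)/7 - 2*cos(x/2)/3


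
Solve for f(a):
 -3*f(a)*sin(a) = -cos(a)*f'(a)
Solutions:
 f(a) = C1/cos(a)^3


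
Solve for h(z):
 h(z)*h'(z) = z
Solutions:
 h(z) = -sqrt(C1 + z^2)
 h(z) = sqrt(C1 + z^2)


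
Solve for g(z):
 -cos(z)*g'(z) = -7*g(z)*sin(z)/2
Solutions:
 g(z) = C1/cos(z)^(7/2)


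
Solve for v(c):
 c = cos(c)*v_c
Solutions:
 v(c) = C1 + Integral(c/cos(c), c)


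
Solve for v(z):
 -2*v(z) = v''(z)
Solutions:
 v(z) = C1*sin(sqrt(2)*z) + C2*cos(sqrt(2)*z)


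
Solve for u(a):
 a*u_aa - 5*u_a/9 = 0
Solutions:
 u(a) = C1 + C2*a^(14/9)


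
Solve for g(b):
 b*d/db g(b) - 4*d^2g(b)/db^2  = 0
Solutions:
 g(b) = C1 + C2*erfi(sqrt(2)*b/4)


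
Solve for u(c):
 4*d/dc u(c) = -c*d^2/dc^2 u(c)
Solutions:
 u(c) = C1 + C2/c^3


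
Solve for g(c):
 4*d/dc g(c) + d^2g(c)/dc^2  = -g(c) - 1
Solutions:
 g(c) = C1*exp(c*(-2 + sqrt(3))) + C2*exp(-c*(sqrt(3) + 2)) - 1


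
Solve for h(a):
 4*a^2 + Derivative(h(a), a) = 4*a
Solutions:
 h(a) = C1 - 4*a^3/3 + 2*a^2


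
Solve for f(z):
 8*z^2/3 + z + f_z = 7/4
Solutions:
 f(z) = C1 - 8*z^3/9 - z^2/2 + 7*z/4


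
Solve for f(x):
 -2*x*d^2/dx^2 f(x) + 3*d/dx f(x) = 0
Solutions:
 f(x) = C1 + C2*x^(5/2)


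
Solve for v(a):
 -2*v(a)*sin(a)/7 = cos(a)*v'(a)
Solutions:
 v(a) = C1*cos(a)^(2/7)


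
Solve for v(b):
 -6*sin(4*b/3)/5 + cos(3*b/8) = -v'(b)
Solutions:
 v(b) = C1 - 8*sin(3*b/8)/3 - 9*cos(4*b/3)/10


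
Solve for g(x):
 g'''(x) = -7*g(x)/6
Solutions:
 g(x) = C3*exp(-6^(2/3)*7^(1/3)*x/6) + (C1*sin(2^(2/3)*3^(1/6)*7^(1/3)*x/4) + C2*cos(2^(2/3)*3^(1/6)*7^(1/3)*x/4))*exp(6^(2/3)*7^(1/3)*x/12)


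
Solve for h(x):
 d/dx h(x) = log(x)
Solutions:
 h(x) = C1 + x*log(x) - x


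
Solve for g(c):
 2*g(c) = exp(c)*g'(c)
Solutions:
 g(c) = C1*exp(-2*exp(-c))


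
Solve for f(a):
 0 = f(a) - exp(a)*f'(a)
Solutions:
 f(a) = C1*exp(-exp(-a))


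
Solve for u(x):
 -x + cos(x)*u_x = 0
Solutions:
 u(x) = C1 + Integral(x/cos(x), x)


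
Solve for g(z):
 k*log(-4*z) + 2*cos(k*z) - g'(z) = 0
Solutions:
 g(z) = C1 + k*z*(log(-z) - 1) + 2*k*z*log(2) + 2*Piecewise((sin(k*z)/k, Ne(k, 0)), (z, True))


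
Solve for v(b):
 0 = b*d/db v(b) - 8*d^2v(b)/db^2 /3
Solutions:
 v(b) = C1 + C2*erfi(sqrt(3)*b/4)


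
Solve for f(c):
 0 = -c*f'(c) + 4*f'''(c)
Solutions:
 f(c) = C1 + Integral(C2*airyai(2^(1/3)*c/2) + C3*airybi(2^(1/3)*c/2), c)


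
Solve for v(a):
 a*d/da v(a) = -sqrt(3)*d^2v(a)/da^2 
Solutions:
 v(a) = C1 + C2*erf(sqrt(2)*3^(3/4)*a/6)


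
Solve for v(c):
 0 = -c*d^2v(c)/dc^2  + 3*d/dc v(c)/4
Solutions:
 v(c) = C1 + C2*c^(7/4)


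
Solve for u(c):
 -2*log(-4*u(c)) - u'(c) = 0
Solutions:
 Integral(1/(log(-_y) + 2*log(2)), (_y, u(c)))/2 = C1 - c


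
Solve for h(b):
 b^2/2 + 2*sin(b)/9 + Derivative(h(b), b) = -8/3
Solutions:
 h(b) = C1 - b^3/6 - 8*b/3 + 2*cos(b)/9


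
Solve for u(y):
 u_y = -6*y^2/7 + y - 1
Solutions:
 u(y) = C1 - 2*y^3/7 + y^2/2 - y


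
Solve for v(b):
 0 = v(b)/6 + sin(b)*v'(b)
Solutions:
 v(b) = C1*(cos(b) + 1)^(1/12)/(cos(b) - 1)^(1/12)


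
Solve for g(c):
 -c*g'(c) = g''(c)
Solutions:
 g(c) = C1 + C2*erf(sqrt(2)*c/2)


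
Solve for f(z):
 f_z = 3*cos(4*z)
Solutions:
 f(z) = C1 + 3*sin(4*z)/4


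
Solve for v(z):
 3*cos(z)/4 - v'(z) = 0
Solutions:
 v(z) = C1 + 3*sin(z)/4


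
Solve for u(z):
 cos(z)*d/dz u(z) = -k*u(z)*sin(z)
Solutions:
 u(z) = C1*exp(k*log(cos(z)))


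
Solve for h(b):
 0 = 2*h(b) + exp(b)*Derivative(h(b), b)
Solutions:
 h(b) = C1*exp(2*exp(-b))


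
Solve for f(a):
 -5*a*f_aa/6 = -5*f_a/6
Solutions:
 f(a) = C1 + C2*a^2


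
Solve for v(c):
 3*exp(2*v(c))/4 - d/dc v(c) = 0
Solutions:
 v(c) = log(-sqrt(-1/(C1 + 3*c))) + log(2)/2
 v(c) = log(-1/(C1 + 3*c))/2 + log(2)/2


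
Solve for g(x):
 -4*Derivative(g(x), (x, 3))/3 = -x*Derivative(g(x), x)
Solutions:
 g(x) = C1 + Integral(C2*airyai(6^(1/3)*x/2) + C3*airybi(6^(1/3)*x/2), x)


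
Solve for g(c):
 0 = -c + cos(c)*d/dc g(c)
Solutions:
 g(c) = C1 + Integral(c/cos(c), c)


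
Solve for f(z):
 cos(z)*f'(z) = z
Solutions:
 f(z) = C1 + Integral(z/cos(z), z)


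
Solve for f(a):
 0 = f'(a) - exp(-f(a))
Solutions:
 f(a) = log(C1 + a)


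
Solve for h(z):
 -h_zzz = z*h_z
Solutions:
 h(z) = C1 + Integral(C2*airyai(-z) + C3*airybi(-z), z)


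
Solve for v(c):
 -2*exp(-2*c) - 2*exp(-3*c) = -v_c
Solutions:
 v(c) = C1 - exp(-2*c) - 2*exp(-3*c)/3


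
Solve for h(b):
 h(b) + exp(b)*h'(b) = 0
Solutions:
 h(b) = C1*exp(exp(-b))


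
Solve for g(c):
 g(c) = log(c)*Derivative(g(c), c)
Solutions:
 g(c) = C1*exp(li(c))


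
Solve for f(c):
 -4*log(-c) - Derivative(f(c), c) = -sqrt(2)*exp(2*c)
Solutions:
 f(c) = C1 - 4*c*log(-c) + 4*c + sqrt(2)*exp(2*c)/2


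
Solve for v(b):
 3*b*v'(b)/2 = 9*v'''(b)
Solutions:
 v(b) = C1 + Integral(C2*airyai(6^(2/3)*b/6) + C3*airybi(6^(2/3)*b/6), b)


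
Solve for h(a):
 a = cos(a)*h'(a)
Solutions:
 h(a) = C1 + Integral(a/cos(a), a)


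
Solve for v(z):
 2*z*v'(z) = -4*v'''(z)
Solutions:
 v(z) = C1 + Integral(C2*airyai(-2^(2/3)*z/2) + C3*airybi(-2^(2/3)*z/2), z)


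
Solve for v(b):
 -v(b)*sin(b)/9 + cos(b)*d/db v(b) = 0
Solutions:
 v(b) = C1/cos(b)^(1/9)


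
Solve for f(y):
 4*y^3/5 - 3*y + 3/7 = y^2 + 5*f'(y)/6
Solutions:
 f(y) = C1 + 6*y^4/25 - 2*y^3/5 - 9*y^2/5 + 18*y/35


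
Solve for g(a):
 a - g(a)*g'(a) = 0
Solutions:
 g(a) = -sqrt(C1 + a^2)
 g(a) = sqrt(C1 + a^2)


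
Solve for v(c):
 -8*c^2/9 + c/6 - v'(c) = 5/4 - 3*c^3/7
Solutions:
 v(c) = C1 + 3*c^4/28 - 8*c^3/27 + c^2/12 - 5*c/4


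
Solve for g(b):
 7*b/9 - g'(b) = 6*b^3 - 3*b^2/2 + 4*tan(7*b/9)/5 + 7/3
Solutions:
 g(b) = C1 - 3*b^4/2 + b^3/2 + 7*b^2/18 - 7*b/3 + 36*log(cos(7*b/9))/35


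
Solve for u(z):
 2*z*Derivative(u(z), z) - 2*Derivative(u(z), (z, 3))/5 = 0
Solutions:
 u(z) = C1 + Integral(C2*airyai(5^(1/3)*z) + C3*airybi(5^(1/3)*z), z)


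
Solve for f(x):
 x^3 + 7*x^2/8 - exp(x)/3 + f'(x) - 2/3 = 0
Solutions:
 f(x) = C1 - x^4/4 - 7*x^3/24 + 2*x/3 + exp(x)/3


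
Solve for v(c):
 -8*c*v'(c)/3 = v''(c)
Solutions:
 v(c) = C1 + C2*erf(2*sqrt(3)*c/3)


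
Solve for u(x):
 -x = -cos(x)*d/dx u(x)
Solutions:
 u(x) = C1 + Integral(x/cos(x), x)


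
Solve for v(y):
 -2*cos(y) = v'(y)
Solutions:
 v(y) = C1 - 2*sin(y)


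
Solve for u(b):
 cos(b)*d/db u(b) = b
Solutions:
 u(b) = C1 + Integral(b/cos(b), b)


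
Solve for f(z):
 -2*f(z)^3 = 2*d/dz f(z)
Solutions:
 f(z) = -sqrt(2)*sqrt(-1/(C1 - z))/2
 f(z) = sqrt(2)*sqrt(-1/(C1 - z))/2


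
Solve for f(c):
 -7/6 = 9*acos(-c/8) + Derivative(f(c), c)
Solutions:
 f(c) = C1 - 9*c*acos(-c/8) - 7*c/6 - 9*sqrt(64 - c^2)


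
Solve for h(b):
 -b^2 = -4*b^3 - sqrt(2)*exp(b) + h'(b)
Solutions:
 h(b) = C1 + b^4 - b^3/3 + sqrt(2)*exp(b)


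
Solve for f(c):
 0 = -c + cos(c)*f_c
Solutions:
 f(c) = C1 + Integral(c/cos(c), c)


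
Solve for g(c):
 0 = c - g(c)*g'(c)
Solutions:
 g(c) = -sqrt(C1 + c^2)
 g(c) = sqrt(C1 + c^2)


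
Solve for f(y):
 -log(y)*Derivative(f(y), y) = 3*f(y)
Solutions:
 f(y) = C1*exp(-3*li(y))


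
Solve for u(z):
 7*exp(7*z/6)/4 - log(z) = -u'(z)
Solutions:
 u(z) = C1 + z*log(z) - z - 3*exp(7*z/6)/2


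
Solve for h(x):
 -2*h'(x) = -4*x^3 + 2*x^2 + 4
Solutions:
 h(x) = C1 + x^4/2 - x^3/3 - 2*x


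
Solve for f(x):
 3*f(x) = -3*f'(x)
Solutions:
 f(x) = C1*exp(-x)


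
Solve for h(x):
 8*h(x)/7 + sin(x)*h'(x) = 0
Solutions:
 h(x) = C1*(cos(x) + 1)^(4/7)/(cos(x) - 1)^(4/7)


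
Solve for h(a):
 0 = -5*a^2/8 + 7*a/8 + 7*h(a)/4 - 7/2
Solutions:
 h(a) = 5*a^2/14 - a/2 + 2


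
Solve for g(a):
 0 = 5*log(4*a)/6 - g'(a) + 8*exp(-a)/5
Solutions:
 g(a) = C1 + 5*a*log(a)/6 + 5*a*(-1 + 2*log(2))/6 - 8*exp(-a)/5


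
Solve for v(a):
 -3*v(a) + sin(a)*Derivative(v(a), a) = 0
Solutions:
 v(a) = C1*(cos(a) - 1)^(3/2)/(cos(a) + 1)^(3/2)


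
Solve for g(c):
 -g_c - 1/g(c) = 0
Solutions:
 g(c) = -sqrt(C1 - 2*c)
 g(c) = sqrt(C1 - 2*c)


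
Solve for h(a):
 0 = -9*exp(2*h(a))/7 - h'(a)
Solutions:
 h(a) = log(-sqrt(1/(C1 + 9*a))) - log(2) + log(14)/2
 h(a) = log(1/(C1 + 9*a))/2 - log(2) + log(14)/2


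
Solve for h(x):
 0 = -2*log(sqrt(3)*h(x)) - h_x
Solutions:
 Integral(1/(2*log(_y) + log(3)), (_y, h(x))) = C1 - x


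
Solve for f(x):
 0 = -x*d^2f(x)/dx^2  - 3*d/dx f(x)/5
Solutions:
 f(x) = C1 + C2*x^(2/5)


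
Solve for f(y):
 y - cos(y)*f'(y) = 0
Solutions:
 f(y) = C1 + Integral(y/cos(y), y)


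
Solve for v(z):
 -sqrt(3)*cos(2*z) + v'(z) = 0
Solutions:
 v(z) = C1 + sqrt(3)*sin(2*z)/2


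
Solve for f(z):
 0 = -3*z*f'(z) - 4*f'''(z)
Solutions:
 f(z) = C1 + Integral(C2*airyai(-6^(1/3)*z/2) + C3*airybi(-6^(1/3)*z/2), z)


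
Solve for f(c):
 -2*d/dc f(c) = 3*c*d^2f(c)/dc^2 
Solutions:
 f(c) = C1 + C2*c^(1/3)


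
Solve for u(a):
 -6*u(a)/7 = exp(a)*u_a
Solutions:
 u(a) = C1*exp(6*exp(-a)/7)


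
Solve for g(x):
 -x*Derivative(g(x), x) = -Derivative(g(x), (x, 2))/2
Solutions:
 g(x) = C1 + C2*erfi(x)


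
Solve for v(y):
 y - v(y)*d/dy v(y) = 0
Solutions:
 v(y) = -sqrt(C1 + y^2)
 v(y) = sqrt(C1 + y^2)


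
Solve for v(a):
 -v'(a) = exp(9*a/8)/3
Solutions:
 v(a) = C1 - 8*exp(9*a/8)/27


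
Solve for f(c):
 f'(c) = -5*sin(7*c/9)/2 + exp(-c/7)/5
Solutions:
 f(c) = C1 + 45*cos(7*c/9)/14 - 7*exp(-c/7)/5


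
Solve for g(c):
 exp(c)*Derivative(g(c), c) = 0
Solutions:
 g(c) = C1


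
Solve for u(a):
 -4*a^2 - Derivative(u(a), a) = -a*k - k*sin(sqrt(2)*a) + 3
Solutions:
 u(a) = C1 - 4*a^3/3 + a^2*k/2 - 3*a - sqrt(2)*k*cos(sqrt(2)*a)/2


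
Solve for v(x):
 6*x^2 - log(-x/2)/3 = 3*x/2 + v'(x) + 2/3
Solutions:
 v(x) = C1 + 2*x^3 - 3*x^2/4 - x*log(-x)/3 + x*(-1 + log(2))/3


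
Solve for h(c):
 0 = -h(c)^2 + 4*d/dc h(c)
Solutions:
 h(c) = -4/(C1 + c)


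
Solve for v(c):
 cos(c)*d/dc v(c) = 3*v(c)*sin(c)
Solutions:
 v(c) = C1/cos(c)^3


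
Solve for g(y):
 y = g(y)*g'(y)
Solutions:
 g(y) = -sqrt(C1 + y^2)
 g(y) = sqrt(C1 + y^2)


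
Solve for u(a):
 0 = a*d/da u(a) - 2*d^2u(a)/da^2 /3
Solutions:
 u(a) = C1 + C2*erfi(sqrt(3)*a/2)


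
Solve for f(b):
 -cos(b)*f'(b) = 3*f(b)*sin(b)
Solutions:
 f(b) = C1*cos(b)^3


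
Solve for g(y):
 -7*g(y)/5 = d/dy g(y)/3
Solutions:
 g(y) = C1*exp(-21*y/5)


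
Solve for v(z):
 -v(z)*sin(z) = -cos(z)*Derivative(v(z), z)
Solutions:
 v(z) = C1/cos(z)


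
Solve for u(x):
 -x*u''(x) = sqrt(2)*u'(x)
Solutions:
 u(x) = C1 + C2*x^(1 - sqrt(2))


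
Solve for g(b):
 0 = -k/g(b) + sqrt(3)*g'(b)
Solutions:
 g(b) = -sqrt(C1 + 6*sqrt(3)*b*k)/3
 g(b) = sqrt(C1 + 6*sqrt(3)*b*k)/3


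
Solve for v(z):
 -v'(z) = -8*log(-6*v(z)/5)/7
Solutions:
 -7*Integral(1/(log(-_y) - log(5) + log(6)), (_y, v(z)))/8 = C1 - z


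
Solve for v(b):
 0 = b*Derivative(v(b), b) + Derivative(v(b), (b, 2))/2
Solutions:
 v(b) = C1 + C2*erf(b)


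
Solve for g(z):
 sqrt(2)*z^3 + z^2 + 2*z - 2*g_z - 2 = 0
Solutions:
 g(z) = C1 + sqrt(2)*z^4/8 + z^3/6 + z^2/2 - z


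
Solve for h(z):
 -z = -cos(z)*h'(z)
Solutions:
 h(z) = C1 + Integral(z/cos(z), z)


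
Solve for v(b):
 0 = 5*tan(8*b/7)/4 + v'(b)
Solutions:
 v(b) = C1 + 35*log(cos(8*b/7))/32


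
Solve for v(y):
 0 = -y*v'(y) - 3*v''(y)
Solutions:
 v(y) = C1 + C2*erf(sqrt(6)*y/6)


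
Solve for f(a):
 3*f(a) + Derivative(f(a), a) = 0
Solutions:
 f(a) = C1*exp(-3*a)


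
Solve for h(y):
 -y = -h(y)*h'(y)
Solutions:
 h(y) = -sqrt(C1 + y^2)
 h(y) = sqrt(C1 + y^2)


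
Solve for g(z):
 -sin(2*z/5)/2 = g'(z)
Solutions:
 g(z) = C1 + 5*cos(2*z/5)/4


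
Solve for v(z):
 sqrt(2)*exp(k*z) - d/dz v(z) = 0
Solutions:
 v(z) = C1 + sqrt(2)*exp(k*z)/k


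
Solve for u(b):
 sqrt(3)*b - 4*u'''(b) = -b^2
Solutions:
 u(b) = C1 + C2*b + C3*b^2 + b^5/240 + sqrt(3)*b^4/96


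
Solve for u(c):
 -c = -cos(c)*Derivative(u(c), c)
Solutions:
 u(c) = C1 + Integral(c/cos(c), c)


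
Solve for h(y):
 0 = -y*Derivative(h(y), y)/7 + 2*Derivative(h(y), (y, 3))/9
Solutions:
 h(y) = C1 + Integral(C2*airyai(42^(2/3)*y/14) + C3*airybi(42^(2/3)*y/14), y)


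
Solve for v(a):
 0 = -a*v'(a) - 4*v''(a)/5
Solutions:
 v(a) = C1 + C2*erf(sqrt(10)*a/4)


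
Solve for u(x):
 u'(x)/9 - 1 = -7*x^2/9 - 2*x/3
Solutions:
 u(x) = C1 - 7*x^3/3 - 3*x^2 + 9*x


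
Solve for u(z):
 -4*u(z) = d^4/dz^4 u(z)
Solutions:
 u(z) = (C1*sin(z) + C2*cos(z))*exp(-z) + (C3*sin(z) + C4*cos(z))*exp(z)


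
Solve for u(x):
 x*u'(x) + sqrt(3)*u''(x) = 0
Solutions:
 u(x) = C1 + C2*erf(sqrt(2)*3^(3/4)*x/6)


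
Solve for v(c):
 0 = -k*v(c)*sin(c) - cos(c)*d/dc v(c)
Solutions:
 v(c) = C1*exp(k*log(cos(c)))
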